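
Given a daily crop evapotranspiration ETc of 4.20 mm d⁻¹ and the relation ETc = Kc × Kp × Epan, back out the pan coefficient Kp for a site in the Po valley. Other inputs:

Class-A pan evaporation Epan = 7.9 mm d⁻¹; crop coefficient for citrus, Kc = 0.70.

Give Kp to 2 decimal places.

0.76

ETc = Kc × Kp × Epan  ⇒  Kp = ETc / (Kc × Epan)
Kp = 4.20 / (0.70 × 7.9) = 4.20 / 5.530 = 0.7595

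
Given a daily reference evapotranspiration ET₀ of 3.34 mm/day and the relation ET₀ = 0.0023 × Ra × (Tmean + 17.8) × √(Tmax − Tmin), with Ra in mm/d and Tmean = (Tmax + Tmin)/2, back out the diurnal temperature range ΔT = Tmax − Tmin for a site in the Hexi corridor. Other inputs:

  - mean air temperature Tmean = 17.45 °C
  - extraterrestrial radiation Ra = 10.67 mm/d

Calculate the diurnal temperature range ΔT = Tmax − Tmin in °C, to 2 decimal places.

√ΔT = ET₀ / [0.0023 × Ra × (Tmean+17.8)] = 3.34 / (0.0023 × 10.67 × 35.25) = 3.8610
ΔT = 3.8610² = 14.907 °C

14.91 °C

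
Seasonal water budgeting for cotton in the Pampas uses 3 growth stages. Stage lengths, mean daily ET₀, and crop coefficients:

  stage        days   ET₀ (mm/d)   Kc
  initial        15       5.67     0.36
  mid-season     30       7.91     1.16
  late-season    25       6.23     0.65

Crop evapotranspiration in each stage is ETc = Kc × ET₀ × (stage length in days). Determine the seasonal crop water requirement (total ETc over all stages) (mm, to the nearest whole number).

initial: 0.36 × 5.67 × 15 = 30.62 mm
mid-season: 1.16 × 7.91 × 30 = 275.27 mm
late-season: 0.65 × 6.23 × 25 = 101.24 mm
Seasonal total = 407.13 mm

407 mm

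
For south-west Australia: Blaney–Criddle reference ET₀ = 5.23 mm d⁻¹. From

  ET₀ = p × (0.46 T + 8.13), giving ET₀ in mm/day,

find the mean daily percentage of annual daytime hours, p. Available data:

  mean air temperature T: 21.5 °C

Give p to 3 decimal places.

0.290

p = ET₀ / (0.46 T + 8.13) = 5.23 / (0.46 × 21.5 + 8.13) = 5.23 / 18.020 = 0.2902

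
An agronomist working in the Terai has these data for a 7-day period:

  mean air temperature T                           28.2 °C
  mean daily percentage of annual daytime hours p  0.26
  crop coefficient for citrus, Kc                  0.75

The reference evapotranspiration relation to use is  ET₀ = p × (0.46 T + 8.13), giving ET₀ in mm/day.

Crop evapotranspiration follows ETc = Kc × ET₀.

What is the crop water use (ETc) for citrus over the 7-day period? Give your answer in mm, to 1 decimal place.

ET₀ = 0.26 × (0.46 × 28.2 + 8.13) = 0.26 × 21.102 = 5.4865 mm/d
ETc = Kc × ET₀ = 0.75 × 5.4865 = 4.1149 mm/d
Over 7 days: 4.1149 × 7 = 28.804 mm

28.8 mm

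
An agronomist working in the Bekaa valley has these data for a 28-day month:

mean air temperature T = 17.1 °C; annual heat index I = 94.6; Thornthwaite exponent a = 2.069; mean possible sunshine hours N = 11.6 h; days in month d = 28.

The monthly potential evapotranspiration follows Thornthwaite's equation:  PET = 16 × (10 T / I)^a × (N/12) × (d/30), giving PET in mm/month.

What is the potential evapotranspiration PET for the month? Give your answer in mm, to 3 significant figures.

49.1 mm

10T/I = 10 × 17.1 / 94.6 = 1.8076
(10T/I)^a = 1.8076^2.069 = 3.4036
Uncorrected PET = 16 × 3.4036 = 54.458 mm
Correction = (N/12)(d/30) = (11.6/12)(28/30) = 0.9022
PET = 54.458 × 0.9022 = 49.132 mm/month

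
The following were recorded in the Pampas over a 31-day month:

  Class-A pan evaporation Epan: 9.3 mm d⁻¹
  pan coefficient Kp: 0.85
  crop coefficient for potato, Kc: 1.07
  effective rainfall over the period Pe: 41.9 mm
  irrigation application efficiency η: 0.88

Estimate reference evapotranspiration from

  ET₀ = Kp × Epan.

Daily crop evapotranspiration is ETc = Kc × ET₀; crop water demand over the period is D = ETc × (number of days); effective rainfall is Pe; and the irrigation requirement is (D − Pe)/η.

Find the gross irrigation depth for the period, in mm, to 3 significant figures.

250 mm

ET₀ = 0.85 × 9.3 = 7.9050 mm/d
ETc = Kc × ET₀ = 1.07 × 7.9050 = 8.4584 mm/d
Crop demand D = ETc × 31 d = 8.4584 × 31 = 262.210 mm
D − Pe = 262.210 − 41.9 = 220.310 mm
Gross irrigation = 220.310 / 0.88 = 250.352 mm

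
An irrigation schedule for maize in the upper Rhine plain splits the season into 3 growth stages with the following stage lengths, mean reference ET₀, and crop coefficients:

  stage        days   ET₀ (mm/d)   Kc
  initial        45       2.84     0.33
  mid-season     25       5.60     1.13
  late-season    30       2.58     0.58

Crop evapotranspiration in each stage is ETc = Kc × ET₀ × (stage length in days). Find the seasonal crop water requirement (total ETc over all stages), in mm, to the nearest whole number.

245 mm

initial: 0.33 × 2.84 × 45 = 42.17 mm
mid-season: 1.13 × 5.60 × 25 = 158.20 mm
late-season: 0.58 × 2.58 × 30 = 44.89 mm
Seasonal total = 245.26 mm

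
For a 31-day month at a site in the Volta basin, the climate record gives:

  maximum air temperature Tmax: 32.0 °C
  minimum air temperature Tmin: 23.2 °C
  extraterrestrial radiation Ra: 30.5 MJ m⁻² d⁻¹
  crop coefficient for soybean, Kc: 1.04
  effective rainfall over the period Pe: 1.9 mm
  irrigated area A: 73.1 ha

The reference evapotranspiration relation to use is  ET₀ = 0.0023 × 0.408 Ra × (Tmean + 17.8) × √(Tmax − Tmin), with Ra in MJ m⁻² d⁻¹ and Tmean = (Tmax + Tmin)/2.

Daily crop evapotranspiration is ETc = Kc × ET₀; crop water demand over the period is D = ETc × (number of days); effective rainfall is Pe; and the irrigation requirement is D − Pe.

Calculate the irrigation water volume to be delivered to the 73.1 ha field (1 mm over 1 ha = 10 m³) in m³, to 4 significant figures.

89460 m³

Tmean = (32.0 + 23.2)/2 = 27.60 °C
0.408 Ra = 0.408 × 30.5 = 12.4440 mm/d equivalent
ET₀ = 0.0023 × 12.4440 × (27.60 + 17.8) × √8.8 = 0.0023 × 12.4440 × 45.40 × 2.9665 = 3.8547 mm/d
ETc = Kc × ET₀ = 1.04 × 3.8547 = 4.0089 mm/d
Crop demand D = ETc × 31 d = 4.0089 × 31 = 124.276 mm
D − Pe = 124.276 − 1.9 = 122.376 mm
Volume = 122.376 mm × 73.1 ha × 10 = 89456.9 m³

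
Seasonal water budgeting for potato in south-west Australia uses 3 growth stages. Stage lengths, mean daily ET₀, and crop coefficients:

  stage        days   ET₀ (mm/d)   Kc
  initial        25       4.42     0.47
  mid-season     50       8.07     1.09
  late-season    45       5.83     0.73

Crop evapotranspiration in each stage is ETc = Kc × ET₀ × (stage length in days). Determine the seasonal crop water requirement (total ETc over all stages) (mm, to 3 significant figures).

683 mm

initial: 0.47 × 4.42 × 25 = 51.94 mm
mid-season: 1.09 × 8.07 × 50 = 439.82 mm
late-season: 0.73 × 5.83 × 45 = 191.52 mm
Seasonal total = 683.28 mm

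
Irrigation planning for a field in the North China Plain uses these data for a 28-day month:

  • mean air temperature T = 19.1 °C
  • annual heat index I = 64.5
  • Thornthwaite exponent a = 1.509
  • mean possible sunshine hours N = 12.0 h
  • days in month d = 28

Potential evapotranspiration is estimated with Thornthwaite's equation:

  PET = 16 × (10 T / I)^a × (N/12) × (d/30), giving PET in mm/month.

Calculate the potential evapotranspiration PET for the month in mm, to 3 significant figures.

10T/I = 10 × 19.1 / 64.5 = 2.9612
(10T/I)^a = 2.9612^1.509 = 5.1457
Uncorrected PET = 16 × 5.1457 = 82.331 mm
Correction = (N/12)(d/30) = (12.0/12)(28/30) = 0.9333
PET = 82.331 × 0.9333 = 76.840 mm/month

76.8 mm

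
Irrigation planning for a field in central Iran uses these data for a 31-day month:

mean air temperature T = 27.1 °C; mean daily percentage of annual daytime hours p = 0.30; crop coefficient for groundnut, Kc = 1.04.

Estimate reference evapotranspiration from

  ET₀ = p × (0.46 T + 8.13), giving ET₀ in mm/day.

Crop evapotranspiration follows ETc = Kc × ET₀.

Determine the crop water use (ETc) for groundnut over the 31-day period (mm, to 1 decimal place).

ET₀ = 0.30 × (0.46 × 27.1 + 8.13) = 0.30 × 20.596 = 6.1788 mm/d
ETc = Kc × ET₀ = 1.04 × 6.1788 = 6.4260 mm/d
Over 31 days: 6.4260 × 31 = 199.206 mm

199.2 mm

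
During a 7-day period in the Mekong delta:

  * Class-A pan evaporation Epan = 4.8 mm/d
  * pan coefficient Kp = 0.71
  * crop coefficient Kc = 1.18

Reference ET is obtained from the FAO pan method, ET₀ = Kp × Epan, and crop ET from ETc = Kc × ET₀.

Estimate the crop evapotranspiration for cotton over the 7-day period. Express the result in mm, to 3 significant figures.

ET₀ = 0.71 × 4.8 = 3.4080 mm/d
ETc = Kc × ET₀ = 1.18 × 3.4080 = 4.0214 mm/d
Over 7 days: 4.0214 × 7 = 28.150 mm

28.2 mm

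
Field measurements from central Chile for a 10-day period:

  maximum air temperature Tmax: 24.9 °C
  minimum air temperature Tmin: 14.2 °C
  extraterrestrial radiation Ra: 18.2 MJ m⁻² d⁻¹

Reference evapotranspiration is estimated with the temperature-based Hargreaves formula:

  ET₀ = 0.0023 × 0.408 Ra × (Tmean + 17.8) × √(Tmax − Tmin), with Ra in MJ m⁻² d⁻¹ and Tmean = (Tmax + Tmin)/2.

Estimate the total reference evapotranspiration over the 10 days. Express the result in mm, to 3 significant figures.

Tmean = (24.9 + 14.2)/2 = 19.55 °C
0.408 Ra = 0.408 × 18.2 = 7.4256 mm/d equivalent
ET₀ = 0.0023 × 7.4256 × (19.55 + 17.8) × √10.7 = 0.0023 × 7.4256 × 37.35 × 3.2711 = 2.0866 mm/d
Over 10 days: 2.0866 × 10 = 20.866 mm

20.9 mm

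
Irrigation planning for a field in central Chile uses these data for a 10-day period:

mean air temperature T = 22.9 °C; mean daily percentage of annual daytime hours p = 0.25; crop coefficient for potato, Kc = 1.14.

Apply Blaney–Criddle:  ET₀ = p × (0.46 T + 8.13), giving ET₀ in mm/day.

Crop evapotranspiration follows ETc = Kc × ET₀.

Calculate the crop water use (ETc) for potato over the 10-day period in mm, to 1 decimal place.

ET₀ = 0.25 × (0.46 × 22.9 + 8.13) = 0.25 × 18.664 = 4.6660 mm/d
ETc = Kc × ET₀ = 1.14 × 4.6660 = 5.3192 mm/d
Over 10 days: 5.3192 × 10 = 53.192 mm

53.2 mm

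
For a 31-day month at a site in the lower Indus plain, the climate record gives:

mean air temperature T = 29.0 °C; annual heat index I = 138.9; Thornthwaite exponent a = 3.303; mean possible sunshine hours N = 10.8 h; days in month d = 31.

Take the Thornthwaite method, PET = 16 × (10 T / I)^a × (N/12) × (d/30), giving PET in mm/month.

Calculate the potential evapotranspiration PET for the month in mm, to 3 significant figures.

10T/I = 10 × 29.0 / 138.9 = 2.0878
(10T/I)^a = 2.0878^3.303 = 11.3745
Uncorrected PET = 16 × 11.3745 = 181.992 mm
Correction = (N/12)(d/30) = (10.8/12)(31/30) = 0.9300
PET = 181.992 × 0.9300 = 169.253 mm/month

169 mm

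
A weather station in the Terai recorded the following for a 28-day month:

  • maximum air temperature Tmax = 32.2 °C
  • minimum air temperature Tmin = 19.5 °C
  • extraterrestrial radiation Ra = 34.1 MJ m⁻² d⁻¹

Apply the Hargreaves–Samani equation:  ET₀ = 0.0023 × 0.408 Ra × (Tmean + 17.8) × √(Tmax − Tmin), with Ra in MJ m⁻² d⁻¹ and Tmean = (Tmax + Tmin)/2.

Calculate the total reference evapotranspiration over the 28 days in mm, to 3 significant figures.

139 mm

Tmean = (32.2 + 19.5)/2 = 25.85 °C
0.408 Ra = 0.408 × 34.1 = 13.9128 mm/d equivalent
ET₀ = 0.0023 × 13.9128 × (25.85 + 17.8) × √12.7 = 0.0023 × 13.9128 × 43.65 × 3.5637 = 4.9777 mm/d
Over 28 days: 4.9777 × 28 = 139.376 mm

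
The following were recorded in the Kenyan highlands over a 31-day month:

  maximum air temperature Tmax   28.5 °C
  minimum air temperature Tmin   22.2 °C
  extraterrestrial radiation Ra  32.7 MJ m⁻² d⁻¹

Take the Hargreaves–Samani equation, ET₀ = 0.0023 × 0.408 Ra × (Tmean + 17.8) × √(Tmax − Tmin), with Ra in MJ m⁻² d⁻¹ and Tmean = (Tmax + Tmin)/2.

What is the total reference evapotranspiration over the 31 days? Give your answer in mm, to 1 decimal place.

103.0 mm

Tmean = (28.5 + 22.2)/2 = 25.35 °C
0.408 Ra = 0.408 × 32.7 = 13.3416 mm/d equivalent
ET₀ = 0.0023 × 13.3416 × (25.35 + 17.8) × √6.3 = 0.0023 × 13.3416 × 43.15 × 2.5100 = 3.3235 mm/d
Over 31 days: 3.3235 × 31 = 103.029 mm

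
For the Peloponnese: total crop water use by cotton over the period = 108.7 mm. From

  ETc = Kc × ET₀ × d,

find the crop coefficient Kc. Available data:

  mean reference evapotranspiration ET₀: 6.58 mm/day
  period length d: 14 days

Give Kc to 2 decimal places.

1.18

ETc = Kc × ET₀ × d  ⇒  Kc = ETc / (ET₀ × d)
Kc = 108.7 / (6.58 × 14) = 108.7 / 92.12 = 1.1800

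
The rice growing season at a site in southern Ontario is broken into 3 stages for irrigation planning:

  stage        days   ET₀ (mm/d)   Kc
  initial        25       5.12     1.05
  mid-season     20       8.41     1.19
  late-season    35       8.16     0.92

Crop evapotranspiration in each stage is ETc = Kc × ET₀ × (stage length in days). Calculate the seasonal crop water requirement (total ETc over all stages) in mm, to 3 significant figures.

597 mm

initial: 1.05 × 5.12 × 25 = 134.40 mm
mid-season: 1.19 × 8.41 × 20 = 200.16 mm
late-season: 0.92 × 8.16 × 35 = 262.75 mm
Seasonal total = 597.31 mm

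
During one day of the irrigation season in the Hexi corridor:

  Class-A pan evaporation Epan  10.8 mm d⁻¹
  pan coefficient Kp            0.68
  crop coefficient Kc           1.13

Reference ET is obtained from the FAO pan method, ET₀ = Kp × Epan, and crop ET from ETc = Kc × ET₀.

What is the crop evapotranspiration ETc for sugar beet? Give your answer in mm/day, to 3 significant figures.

ET₀ = 0.68 × 10.8 = 7.3440 mm/d
ETc = Kc × ET₀ = 1.13 × 7.3440 = 8.2987 mm/d

8.30 mm/day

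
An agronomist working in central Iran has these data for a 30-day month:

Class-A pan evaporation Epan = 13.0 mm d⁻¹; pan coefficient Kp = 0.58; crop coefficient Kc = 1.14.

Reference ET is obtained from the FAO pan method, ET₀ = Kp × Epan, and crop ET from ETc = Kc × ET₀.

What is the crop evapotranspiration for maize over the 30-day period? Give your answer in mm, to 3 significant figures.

258 mm

ET₀ = 0.58 × 13.0 = 7.5400 mm/d
ETc = Kc × ET₀ = 1.14 × 7.5400 = 8.5956 mm/d
Over 30 days: 8.5956 × 30 = 257.868 mm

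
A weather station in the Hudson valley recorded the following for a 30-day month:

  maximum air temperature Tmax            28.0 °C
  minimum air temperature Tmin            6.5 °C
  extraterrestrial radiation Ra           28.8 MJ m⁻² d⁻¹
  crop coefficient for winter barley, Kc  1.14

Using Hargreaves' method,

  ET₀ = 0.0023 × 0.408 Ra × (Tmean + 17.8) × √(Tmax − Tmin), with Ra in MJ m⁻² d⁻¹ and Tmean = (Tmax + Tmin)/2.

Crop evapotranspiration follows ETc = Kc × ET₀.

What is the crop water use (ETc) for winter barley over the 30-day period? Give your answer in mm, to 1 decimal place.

150.2 mm

Tmean = (28.0 + 6.5)/2 = 17.25 °C
0.408 Ra = 0.408 × 28.8 = 11.7504 mm/d equivalent
ET₀ = 0.0023 × 11.7504 × (17.25 + 17.8) × √21.5 = 0.0023 × 11.7504 × 35.05 × 4.6368 = 4.3922 mm/d
ETc = Kc × ET₀ = 1.14 × 4.3922 = 5.0071 mm/d
Over 30 days: 5.0071 × 30 = 150.213 mm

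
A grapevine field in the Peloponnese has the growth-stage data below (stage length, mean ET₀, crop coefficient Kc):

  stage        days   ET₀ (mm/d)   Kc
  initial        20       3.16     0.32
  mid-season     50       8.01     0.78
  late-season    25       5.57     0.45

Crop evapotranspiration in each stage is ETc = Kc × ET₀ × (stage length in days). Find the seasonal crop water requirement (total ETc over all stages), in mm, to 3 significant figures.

395 mm

initial: 0.32 × 3.16 × 20 = 20.22 mm
mid-season: 0.78 × 8.01 × 50 = 312.39 mm
late-season: 0.45 × 5.57 × 25 = 62.66 mm
Seasonal total = 395.27 mm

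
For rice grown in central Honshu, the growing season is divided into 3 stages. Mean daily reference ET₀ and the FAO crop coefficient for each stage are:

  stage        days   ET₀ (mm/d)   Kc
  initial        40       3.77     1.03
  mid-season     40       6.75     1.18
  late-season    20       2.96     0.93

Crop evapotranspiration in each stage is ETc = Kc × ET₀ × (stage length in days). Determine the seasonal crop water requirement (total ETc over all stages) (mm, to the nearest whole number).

initial: 1.03 × 3.77 × 40 = 155.32 mm
mid-season: 1.18 × 6.75 × 40 = 318.60 mm
late-season: 0.93 × 2.96 × 20 = 55.06 mm
Seasonal total = 528.98 mm

529 mm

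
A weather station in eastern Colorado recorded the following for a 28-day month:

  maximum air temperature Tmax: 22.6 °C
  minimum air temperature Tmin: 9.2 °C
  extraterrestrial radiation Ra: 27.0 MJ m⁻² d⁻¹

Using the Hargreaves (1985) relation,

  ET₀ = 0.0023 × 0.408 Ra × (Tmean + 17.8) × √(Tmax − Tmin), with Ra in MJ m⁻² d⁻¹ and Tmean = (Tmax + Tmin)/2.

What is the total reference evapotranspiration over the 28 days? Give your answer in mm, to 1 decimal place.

Tmean = (22.6 + 9.2)/2 = 15.90 °C
0.408 Ra = 0.408 × 27.0 = 11.0160 mm/d equivalent
ET₀ = 0.0023 × 11.0160 × (15.90 + 17.8) × √13.4 = 0.0023 × 11.0160 × 33.70 × 3.6606 = 3.1256 mm/d
Over 28 days: 3.1256 × 28 = 87.517 mm

87.5 mm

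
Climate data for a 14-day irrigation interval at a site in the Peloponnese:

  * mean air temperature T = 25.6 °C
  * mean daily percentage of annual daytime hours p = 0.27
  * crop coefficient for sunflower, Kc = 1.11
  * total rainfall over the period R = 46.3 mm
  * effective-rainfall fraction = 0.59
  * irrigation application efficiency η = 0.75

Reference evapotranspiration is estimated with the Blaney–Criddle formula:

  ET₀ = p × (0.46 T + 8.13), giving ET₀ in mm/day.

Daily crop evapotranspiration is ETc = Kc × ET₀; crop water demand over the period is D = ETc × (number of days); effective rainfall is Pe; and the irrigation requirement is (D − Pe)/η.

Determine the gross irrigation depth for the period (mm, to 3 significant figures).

74.9 mm

ET₀ = 0.27 × (0.46 × 25.6 + 8.13) = 0.27 × 19.906 = 5.3746 mm/d
ETc = Kc × ET₀ = 1.11 × 5.3746 = 5.9658 mm/d
Crop demand D = ETc × 14 d = 5.9658 × 14 = 83.521 mm
Pe = 0.59 × 46.3 = 27.317 mm
D − Pe = 83.521 − 27.317 = 56.204 mm
Gross irrigation = 56.204 / 0.75 = 74.939 mm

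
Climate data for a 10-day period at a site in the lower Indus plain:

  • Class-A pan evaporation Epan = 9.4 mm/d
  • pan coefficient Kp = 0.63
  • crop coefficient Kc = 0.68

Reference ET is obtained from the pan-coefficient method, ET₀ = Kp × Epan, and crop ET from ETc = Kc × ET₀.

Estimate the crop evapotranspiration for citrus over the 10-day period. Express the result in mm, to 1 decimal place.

40.3 mm

ET₀ = 0.63 × 9.4 = 5.9220 mm/d
ETc = Kc × ET₀ = 0.68 × 5.9220 = 4.0270 mm/d
Over 10 days: 4.0270 × 10 = 40.270 mm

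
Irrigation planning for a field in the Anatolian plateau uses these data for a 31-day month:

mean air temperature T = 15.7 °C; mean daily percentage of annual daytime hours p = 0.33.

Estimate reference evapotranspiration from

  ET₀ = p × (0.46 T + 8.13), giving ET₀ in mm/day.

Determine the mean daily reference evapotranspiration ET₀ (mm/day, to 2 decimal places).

ET₀ = 0.33 × (0.46 × 15.7 + 8.13) = 0.33 × 15.352 = 5.0662 mm/d

5.07 mm/day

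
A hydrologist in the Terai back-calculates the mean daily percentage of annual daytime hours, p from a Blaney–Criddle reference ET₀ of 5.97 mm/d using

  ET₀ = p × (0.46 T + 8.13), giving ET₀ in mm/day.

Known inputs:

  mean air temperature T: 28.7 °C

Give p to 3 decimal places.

0.280

p = ET₀ / (0.46 T + 8.13) = 5.97 / (0.46 × 28.7 + 8.13) = 5.97 / 21.332 = 0.2799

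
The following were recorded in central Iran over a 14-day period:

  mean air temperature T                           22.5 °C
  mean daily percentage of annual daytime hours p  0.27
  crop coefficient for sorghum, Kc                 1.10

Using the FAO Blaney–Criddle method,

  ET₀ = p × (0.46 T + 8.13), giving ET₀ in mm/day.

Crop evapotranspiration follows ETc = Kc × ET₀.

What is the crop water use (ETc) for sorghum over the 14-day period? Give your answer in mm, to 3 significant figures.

ET₀ = 0.27 × (0.46 × 22.5 + 8.13) = 0.27 × 18.480 = 4.9896 mm/d
ETc = Kc × ET₀ = 1.10 × 4.9896 = 5.4886 mm/d
Over 14 days: 5.4886 × 14 = 76.840 mm

76.8 mm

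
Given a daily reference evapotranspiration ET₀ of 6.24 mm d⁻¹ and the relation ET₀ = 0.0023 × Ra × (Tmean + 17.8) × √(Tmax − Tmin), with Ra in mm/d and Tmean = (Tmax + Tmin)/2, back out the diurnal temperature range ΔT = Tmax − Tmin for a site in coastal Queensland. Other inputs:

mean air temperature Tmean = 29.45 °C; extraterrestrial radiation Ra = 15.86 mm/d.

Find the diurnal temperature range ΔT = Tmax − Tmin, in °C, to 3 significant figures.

√ΔT = ET₀ / [0.0023 × Ra × (Tmean+17.8)] = 6.24 / (0.0023 × 15.86 × 47.25) = 3.6204
ΔT = 3.6204² = 13.107 °C

13.1 °C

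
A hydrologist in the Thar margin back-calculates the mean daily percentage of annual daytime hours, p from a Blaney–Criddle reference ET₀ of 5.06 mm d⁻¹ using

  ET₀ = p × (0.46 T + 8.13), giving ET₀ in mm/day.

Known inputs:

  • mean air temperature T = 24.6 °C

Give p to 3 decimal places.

0.260

p = ET₀ / (0.46 T + 8.13) = 5.06 / (0.46 × 24.6 + 8.13) = 5.06 / 19.446 = 0.2602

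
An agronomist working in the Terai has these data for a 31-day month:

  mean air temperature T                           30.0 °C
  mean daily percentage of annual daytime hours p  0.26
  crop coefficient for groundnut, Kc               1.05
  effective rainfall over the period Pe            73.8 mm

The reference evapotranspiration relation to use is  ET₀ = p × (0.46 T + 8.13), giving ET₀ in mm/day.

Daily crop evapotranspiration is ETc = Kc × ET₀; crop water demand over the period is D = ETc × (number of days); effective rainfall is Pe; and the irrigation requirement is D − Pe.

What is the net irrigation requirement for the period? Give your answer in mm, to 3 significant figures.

ET₀ = 0.26 × (0.46 × 30.0 + 8.13) = 0.26 × 21.930 = 5.7018 mm/d
ETc = Kc × ET₀ = 1.05 × 5.7018 = 5.9869 mm/d
Crop demand D = ETc × 31 d = 5.9869 × 31 = 185.594 mm
D − Pe = 185.594 − 73.8 = 111.794 mm

112 mm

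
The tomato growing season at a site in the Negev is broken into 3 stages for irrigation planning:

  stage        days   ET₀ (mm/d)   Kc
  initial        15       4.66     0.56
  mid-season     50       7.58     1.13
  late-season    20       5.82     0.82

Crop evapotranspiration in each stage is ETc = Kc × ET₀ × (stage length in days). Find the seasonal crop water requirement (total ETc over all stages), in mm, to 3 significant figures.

initial: 0.56 × 4.66 × 15 = 39.14 mm
mid-season: 1.13 × 7.58 × 50 = 428.27 mm
late-season: 0.82 × 5.82 × 20 = 95.45 mm
Seasonal total = 562.86 mm

563 mm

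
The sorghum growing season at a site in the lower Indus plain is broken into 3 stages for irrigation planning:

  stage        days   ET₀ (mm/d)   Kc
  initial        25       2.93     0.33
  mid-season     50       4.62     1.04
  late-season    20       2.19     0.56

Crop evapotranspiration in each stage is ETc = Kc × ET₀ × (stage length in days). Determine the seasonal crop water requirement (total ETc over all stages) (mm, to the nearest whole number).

289 mm

initial: 0.33 × 2.93 × 25 = 24.17 mm
mid-season: 1.04 × 4.62 × 50 = 240.24 mm
late-season: 0.56 × 2.19 × 20 = 24.53 mm
Seasonal total = 288.94 mm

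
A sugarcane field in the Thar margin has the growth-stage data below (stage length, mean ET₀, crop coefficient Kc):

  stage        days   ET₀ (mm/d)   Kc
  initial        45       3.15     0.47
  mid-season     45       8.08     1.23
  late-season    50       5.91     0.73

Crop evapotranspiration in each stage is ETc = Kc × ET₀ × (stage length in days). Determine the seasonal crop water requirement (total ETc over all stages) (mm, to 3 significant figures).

initial: 0.47 × 3.15 × 45 = 66.62 mm
mid-season: 1.23 × 8.08 × 45 = 447.23 mm
late-season: 0.73 × 5.91 × 50 = 215.72 mm
Seasonal total = 729.57 mm

730 mm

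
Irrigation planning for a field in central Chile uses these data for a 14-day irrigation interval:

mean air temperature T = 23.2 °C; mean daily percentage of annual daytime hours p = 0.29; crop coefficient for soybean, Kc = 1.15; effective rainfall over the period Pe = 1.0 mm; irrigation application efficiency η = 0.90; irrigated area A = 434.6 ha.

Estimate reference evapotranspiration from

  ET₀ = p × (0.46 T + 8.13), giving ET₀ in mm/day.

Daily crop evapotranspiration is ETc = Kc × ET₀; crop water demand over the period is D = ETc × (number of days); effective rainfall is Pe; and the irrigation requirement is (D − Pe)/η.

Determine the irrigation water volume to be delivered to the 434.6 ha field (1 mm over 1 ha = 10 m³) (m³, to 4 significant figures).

419100 m³

ET₀ = 0.29 × (0.46 × 23.2 + 8.13) = 0.29 × 18.802 = 5.4526 mm/d
ETc = Kc × ET₀ = 1.15 × 5.4526 = 6.2705 mm/d
Crop demand D = ETc × 14 d = 6.2705 × 14 = 87.787 mm
D − Pe = 87.787 − 1.0 = 86.787 mm
Gross irrigation = 86.787 / 0.90 = 96.430 mm
Volume = 96.430 mm × 434.6 ha × 10 = 419084.8 m³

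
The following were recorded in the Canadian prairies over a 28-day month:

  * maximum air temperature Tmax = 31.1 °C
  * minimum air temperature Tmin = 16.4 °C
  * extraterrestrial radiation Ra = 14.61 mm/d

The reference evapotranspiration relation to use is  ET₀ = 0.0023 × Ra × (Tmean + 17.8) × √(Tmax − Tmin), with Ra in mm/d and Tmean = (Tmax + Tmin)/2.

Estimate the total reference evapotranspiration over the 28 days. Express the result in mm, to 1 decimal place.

149.9 mm

Tmean = (31.1 + 16.4)/2 = 23.75 °C
ET₀ = 0.0023 × 14.61 × (23.75 + 17.8) × √14.7 = 0.0023 × 14.61 × 41.55 × 3.8341 = 5.3532 mm/d
Over 28 days: 5.3532 × 28 = 149.890 mm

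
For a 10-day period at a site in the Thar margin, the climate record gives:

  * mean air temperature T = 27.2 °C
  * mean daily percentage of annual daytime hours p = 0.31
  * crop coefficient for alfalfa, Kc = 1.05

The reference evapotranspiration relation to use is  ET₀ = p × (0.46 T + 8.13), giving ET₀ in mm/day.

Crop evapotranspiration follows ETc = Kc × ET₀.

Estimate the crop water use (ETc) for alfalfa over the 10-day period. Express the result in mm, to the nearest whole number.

ET₀ = 0.31 × (0.46 × 27.2 + 8.13) = 0.31 × 20.642 = 6.3990 mm/d
ETc = Kc × ET₀ = 1.05 × 6.3990 = 6.7190 mm/d
Over 10 days: 6.7190 × 10 = 67.190 mm

67 mm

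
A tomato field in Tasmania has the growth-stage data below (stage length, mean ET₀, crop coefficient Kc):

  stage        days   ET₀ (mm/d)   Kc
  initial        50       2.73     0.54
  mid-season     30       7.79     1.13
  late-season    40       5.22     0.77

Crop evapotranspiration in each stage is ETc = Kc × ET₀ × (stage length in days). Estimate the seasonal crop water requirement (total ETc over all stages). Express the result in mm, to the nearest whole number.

499 mm

initial: 0.54 × 2.73 × 50 = 73.71 mm
mid-season: 1.13 × 7.79 × 30 = 264.08 mm
late-season: 0.77 × 5.22 × 40 = 160.78 mm
Seasonal total = 498.57 mm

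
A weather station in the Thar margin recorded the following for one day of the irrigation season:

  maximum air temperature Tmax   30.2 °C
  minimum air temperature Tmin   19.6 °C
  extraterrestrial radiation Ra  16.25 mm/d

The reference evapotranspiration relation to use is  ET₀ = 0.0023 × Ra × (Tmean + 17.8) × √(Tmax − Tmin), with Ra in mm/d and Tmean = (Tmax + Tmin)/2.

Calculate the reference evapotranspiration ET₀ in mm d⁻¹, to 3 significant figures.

5.20 mm d⁻¹

Tmean = (30.2 + 19.6)/2 = 24.90 °C
ET₀ = 0.0023 × 16.25 × (24.90 + 17.8) × √10.6 = 0.0023 × 16.25 × 42.70 × 3.2558 = 5.1960 mm/d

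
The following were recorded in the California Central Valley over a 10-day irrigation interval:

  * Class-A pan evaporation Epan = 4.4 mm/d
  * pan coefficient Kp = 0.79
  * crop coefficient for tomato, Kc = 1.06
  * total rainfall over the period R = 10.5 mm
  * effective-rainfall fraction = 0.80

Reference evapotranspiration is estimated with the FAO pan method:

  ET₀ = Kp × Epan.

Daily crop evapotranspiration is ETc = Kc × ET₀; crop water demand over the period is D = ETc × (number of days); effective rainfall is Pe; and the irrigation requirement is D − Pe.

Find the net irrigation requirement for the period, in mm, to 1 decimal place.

28.4 mm

ET₀ = 0.79 × 4.4 = 3.4760 mm/d
ETc = Kc × ET₀ = 1.06 × 3.4760 = 3.6846 mm/d
Crop demand D = ETc × 10 d = 3.6846 × 10 = 36.846 mm
Pe = 0.80 × 10.5 = 8.400 mm
D − Pe = 36.846 − 8.400 = 28.446 mm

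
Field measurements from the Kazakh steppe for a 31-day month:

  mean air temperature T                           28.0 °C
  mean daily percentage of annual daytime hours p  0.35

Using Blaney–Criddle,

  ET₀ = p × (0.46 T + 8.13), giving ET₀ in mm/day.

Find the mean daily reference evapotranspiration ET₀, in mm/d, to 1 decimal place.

7.4 mm/d

ET₀ = 0.35 × (0.46 × 28.0 + 8.13) = 0.35 × 21.010 = 7.3535 mm/d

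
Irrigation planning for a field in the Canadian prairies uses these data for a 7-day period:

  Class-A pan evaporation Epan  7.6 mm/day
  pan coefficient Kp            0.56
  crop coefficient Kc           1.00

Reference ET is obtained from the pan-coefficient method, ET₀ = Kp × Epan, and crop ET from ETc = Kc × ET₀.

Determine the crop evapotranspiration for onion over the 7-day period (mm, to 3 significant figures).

29.8 mm

ET₀ = 0.56 × 7.6 = 4.2560 mm/d
ETc = Kc × ET₀ = 1.00 × 4.2560 = 4.2560 mm/d
Over 7 days: 4.2560 × 7 = 29.792 mm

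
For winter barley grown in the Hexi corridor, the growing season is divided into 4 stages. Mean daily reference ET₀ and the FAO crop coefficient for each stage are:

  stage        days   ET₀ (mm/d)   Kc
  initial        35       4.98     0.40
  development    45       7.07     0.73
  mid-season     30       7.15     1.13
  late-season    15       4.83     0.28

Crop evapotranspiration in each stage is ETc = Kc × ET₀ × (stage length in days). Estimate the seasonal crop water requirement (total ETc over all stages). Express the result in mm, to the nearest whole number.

initial: 0.40 × 4.98 × 35 = 69.72 mm
development: 0.73 × 7.07 × 45 = 232.25 mm
mid-season: 1.13 × 7.15 × 30 = 242.39 mm
late-season: 0.28 × 4.83 × 15 = 20.29 mm
Seasonal total = 564.65 mm

565 mm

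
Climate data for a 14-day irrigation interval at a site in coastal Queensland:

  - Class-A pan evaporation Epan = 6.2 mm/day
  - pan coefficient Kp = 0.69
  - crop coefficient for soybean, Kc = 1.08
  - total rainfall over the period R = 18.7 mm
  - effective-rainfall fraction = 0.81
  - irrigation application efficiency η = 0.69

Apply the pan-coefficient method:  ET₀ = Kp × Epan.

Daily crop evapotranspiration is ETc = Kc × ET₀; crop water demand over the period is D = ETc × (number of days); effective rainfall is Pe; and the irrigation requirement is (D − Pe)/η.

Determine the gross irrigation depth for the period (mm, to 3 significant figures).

ET₀ = 0.69 × 6.2 = 4.2780 mm/d
ETc = Kc × ET₀ = 1.08 × 4.2780 = 4.6202 mm/d
Crop demand D = ETc × 14 d = 4.6202 × 14 = 64.683 mm
Pe = 0.81 × 18.7 = 15.147 mm
D − Pe = 64.683 − 15.147 = 49.536 mm
Gross irrigation = 49.536 / 0.69 = 71.791 mm

71.8 mm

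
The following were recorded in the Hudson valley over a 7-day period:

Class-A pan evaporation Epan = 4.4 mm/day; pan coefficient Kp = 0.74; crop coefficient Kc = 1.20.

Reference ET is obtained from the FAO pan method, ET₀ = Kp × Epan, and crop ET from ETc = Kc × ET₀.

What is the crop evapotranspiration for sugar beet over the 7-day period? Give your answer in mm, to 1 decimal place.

ET₀ = 0.74 × 4.4 = 3.2560 mm/d
ETc = Kc × ET₀ = 1.20 × 3.2560 = 3.9072 mm/d
Over 7 days: 3.9072 × 7 = 27.350 mm

27.4 mm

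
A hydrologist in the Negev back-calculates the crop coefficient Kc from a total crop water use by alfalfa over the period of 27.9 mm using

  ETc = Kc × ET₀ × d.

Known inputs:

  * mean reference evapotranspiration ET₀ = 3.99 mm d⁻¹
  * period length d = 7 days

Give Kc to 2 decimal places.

ETc = Kc × ET₀ × d  ⇒  Kc = ETc / (ET₀ × d)
Kc = 27.9 / (3.99 × 7) = 27.9 / 27.93 = 0.9989

1.00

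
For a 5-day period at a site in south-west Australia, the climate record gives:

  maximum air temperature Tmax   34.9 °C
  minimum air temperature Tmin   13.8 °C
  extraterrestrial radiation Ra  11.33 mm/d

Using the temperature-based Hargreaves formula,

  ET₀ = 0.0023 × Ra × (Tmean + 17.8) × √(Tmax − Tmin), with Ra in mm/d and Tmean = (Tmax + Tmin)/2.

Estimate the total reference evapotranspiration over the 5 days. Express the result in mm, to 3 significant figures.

Tmean = (34.9 + 13.8)/2 = 24.35 °C
ET₀ = 0.0023 × 11.33 × (24.35 + 17.8) × √21.1 = 0.0023 × 11.33 × 42.15 × 4.5935 = 5.0454 mm/d
Over 5 days: 5.0454 × 5 = 25.227 mm

25.2 mm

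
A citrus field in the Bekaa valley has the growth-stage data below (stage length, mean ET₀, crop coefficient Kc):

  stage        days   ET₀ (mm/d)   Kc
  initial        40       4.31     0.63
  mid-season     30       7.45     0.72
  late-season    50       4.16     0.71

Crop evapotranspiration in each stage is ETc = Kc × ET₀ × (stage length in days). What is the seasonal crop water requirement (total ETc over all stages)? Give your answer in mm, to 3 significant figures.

417 mm

initial: 0.63 × 4.31 × 40 = 108.61 mm
mid-season: 0.72 × 7.45 × 30 = 160.92 mm
late-season: 0.71 × 4.16 × 50 = 147.68 mm
Seasonal total = 417.21 mm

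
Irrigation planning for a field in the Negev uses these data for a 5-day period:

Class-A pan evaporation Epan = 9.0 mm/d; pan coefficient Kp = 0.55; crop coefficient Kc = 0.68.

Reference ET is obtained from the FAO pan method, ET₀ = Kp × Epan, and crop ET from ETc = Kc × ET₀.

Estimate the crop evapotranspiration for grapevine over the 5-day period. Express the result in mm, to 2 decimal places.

ET₀ = 0.55 × 9.0 = 4.9500 mm/d
ETc = Kc × ET₀ = 0.68 × 4.9500 = 3.3660 mm/d
Over 5 days: 3.3660 × 5 = 16.830 mm

16.83 mm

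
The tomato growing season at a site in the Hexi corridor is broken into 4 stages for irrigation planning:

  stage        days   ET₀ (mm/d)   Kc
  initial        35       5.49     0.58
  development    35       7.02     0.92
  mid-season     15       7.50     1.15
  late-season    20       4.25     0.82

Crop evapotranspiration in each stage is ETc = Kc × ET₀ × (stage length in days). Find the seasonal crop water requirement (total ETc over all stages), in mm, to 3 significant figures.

initial: 0.58 × 5.49 × 35 = 111.45 mm
development: 0.92 × 7.02 × 35 = 226.04 mm
mid-season: 1.15 × 7.50 × 15 = 129.38 mm
late-season: 0.82 × 4.25 × 20 = 69.70 mm
Seasonal total = 536.57 mm

537 mm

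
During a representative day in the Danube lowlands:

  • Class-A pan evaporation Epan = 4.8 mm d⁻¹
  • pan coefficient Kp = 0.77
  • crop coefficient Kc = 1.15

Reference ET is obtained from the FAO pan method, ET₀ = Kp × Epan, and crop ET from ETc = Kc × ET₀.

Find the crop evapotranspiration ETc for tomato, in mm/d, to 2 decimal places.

4.25 mm/d

ET₀ = 0.77 × 4.8 = 3.6960 mm/d
ETc = Kc × ET₀ = 1.15 × 3.6960 = 4.2504 mm/d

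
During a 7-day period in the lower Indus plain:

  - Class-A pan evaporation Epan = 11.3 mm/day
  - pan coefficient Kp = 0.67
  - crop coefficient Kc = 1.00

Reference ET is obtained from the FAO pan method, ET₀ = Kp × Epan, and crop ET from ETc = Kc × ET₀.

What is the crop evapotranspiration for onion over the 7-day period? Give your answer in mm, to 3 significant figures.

ET₀ = 0.67 × 11.3 = 7.5710 mm/d
ETc = Kc × ET₀ = 1.00 × 7.5710 = 7.5710 mm/d
Over 7 days: 7.5710 × 7 = 52.997 mm

53.0 mm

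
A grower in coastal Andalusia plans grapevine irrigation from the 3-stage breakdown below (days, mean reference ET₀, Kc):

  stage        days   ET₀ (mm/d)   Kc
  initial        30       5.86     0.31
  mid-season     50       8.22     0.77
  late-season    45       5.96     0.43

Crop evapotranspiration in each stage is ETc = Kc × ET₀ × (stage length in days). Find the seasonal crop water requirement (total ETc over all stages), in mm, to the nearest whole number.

486 mm

initial: 0.31 × 5.86 × 30 = 54.50 mm
mid-season: 0.77 × 8.22 × 50 = 316.47 mm
late-season: 0.43 × 5.96 × 45 = 115.33 mm
Seasonal total = 486.30 mm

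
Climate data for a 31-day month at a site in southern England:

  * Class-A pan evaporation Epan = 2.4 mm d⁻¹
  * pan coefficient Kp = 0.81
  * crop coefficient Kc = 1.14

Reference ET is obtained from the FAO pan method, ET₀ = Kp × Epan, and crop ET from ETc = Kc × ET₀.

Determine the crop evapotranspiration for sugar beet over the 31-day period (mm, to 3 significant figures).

ET₀ = 0.81 × 2.4 = 1.9440 mm/d
ETc = Kc × ET₀ = 1.14 × 1.9440 = 2.2162 mm/d
Over 31 days: 2.2162 × 31 = 68.702 mm

68.7 mm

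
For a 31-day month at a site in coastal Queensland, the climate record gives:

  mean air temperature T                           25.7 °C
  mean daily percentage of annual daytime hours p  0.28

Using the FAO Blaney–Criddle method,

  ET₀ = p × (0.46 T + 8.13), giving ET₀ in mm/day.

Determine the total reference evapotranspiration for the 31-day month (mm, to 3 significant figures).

173 mm

ET₀ = 0.28 × (0.46 × 25.7 + 8.13) = 0.28 × 19.952 = 5.5866 mm/d
Monthly total = 5.5866 × 31 = 173.185 mm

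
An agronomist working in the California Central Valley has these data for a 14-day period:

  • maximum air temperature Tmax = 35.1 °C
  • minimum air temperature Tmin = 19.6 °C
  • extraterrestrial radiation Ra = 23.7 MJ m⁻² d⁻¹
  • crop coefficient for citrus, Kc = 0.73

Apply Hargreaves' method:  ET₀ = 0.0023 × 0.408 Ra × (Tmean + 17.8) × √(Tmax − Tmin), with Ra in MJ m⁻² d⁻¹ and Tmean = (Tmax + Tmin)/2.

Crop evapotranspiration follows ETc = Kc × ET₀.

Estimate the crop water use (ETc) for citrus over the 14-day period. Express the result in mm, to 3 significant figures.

Tmean = (35.1 + 19.6)/2 = 27.35 °C
0.408 Ra = 0.408 × 23.7 = 9.6696 mm/d equivalent
ET₀ = 0.0023 × 9.6696 × (27.35 + 17.8) × √15.5 = 0.0023 × 9.6696 × 45.15 × 3.9370 = 3.9533 mm/d
ETc = Kc × ET₀ = 0.73 × 3.9533 = 2.8859 mm/d
Over 14 days: 2.8859 × 14 = 40.403 mm

40.4 mm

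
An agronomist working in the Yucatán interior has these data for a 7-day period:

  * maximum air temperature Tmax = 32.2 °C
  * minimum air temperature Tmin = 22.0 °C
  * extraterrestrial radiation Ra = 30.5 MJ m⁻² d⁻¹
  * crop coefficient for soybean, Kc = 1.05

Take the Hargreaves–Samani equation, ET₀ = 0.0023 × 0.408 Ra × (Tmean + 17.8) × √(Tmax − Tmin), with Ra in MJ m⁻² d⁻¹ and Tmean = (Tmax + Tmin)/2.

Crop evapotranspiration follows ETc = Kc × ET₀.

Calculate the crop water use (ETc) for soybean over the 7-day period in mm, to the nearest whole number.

30 mm

Tmean = (32.2 + 22.0)/2 = 27.10 °C
0.408 Ra = 0.408 × 30.5 = 12.4440 mm/d equivalent
ET₀ = 0.0023 × 12.4440 × (27.10 + 17.8) × √10.2 = 0.0023 × 12.4440 × 44.90 × 3.1937 = 4.1042 mm/d
ETc = Kc × ET₀ = 1.05 × 4.1042 = 4.3094 mm/d
Over 7 days: 4.3094 × 7 = 30.166 mm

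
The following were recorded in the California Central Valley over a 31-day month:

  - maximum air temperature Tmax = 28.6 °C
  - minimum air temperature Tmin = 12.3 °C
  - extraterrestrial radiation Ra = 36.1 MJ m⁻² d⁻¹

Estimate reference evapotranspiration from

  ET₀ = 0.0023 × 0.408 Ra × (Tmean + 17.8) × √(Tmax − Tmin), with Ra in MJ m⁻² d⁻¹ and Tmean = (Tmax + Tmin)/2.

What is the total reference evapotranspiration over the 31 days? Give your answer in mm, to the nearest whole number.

Tmean = (28.6 + 12.3)/2 = 20.45 °C
0.408 Ra = 0.408 × 36.1 = 14.7288 mm/d equivalent
ET₀ = 0.0023 × 14.7288 × (20.45 + 17.8) × √16.3 = 0.0023 × 14.7288 × 38.25 × 4.0373 = 5.2314 mm/d
Over 31 days: 5.2314 × 31 = 162.173 mm

162 mm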